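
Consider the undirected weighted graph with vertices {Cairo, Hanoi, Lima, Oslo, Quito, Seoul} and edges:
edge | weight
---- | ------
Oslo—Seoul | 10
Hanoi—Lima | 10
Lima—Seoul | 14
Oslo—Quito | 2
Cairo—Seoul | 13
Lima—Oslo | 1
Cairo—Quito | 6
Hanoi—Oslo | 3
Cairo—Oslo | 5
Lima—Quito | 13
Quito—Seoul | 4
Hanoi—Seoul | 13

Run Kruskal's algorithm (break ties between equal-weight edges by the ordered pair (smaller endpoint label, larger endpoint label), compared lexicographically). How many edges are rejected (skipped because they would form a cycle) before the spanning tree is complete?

0

Kruskal: consider edges lightest-first.
Lima—Oslo (1): add. Components now {Quito} {Hanoi} {Cairo} {Lima,Oslo} {Seoul}
Oslo—Quito (2): add. Components now {Lima,Oslo,Quito} {Hanoi} {Cairo} {Seoul}
Hanoi—Oslo (3): add. Components now {Hanoi,Lima,Oslo,Quito} {Cairo} {Seoul}
Quito—Seoul (4): add. Components now {Hanoi,Lima,Oslo,Quito,Seoul} {Cairo}
Cairo—Oslo (5): add. Components now {Cairo,Hanoi,Lima,Oslo,Quito,Seoul}
Edges rejected before the tree was complete: 0.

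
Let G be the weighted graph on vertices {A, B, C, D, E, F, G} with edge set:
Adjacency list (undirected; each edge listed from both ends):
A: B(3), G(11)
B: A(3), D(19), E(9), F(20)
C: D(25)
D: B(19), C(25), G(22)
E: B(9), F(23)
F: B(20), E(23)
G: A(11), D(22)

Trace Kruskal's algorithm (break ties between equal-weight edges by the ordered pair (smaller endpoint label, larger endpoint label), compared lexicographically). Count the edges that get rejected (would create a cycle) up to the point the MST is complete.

2

Kruskal: consider edges lightest-first.
A B (3): add. Components now {A,B} {C} {D} {E} {F} {G}
B E (9): add. Components now {A,B,E} {C} {D} {F} {G}
A G (11): add. Components now {A,B,E,G} {C} {D} {F}
B D (19): add. Components now {A,B,D,E,G} {C} {F}
B F (20): add. Components now {A,B,D,E,F,G} {C}
D G (22): skip — D and G already connected.
E F (23): skip — E and F already connected.
C D (25): add. Components now {A,B,C,D,E,F,G}
Edges rejected before the tree was complete: 2.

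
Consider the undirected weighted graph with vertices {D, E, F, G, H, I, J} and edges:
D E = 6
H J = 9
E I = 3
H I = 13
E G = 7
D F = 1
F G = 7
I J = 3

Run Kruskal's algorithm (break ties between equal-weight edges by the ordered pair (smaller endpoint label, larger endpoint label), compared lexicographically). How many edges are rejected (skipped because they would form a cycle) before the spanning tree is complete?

Kruskal: consider edges lightest-first.
D F (1): add. Components now {D,F} {E} {G} {H} {I} {J}
E I (3): add. Components now {D,F} {E,I} {G} {H} {J}
I J (3): add. Components now {D,F} {E,I,J} {G} {H}
D E (6): add. Components now {D,E,F,I,J} {G} {H}
E G (7): add. Components now {D,E,F,G,I,J} {H}
F G (7): skip — F and G already connected.
H J (9): add. Components now {D,E,F,G,H,I,J}
Edges rejected before the tree was complete: 1.

1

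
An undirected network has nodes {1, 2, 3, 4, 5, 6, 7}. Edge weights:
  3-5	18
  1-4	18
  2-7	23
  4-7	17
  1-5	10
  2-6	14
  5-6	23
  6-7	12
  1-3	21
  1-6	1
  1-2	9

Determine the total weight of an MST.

67

Sort edges by weight, then run Kruskal:
1-6 (1): add — endpoints in different components.
1-2 (9): add — endpoints in different components.
1-5 (10): add — endpoints in different components.
6-7 (12): add — endpoints in different components.
2-6 (14): skip — 2 and 6 already connected.
4-7 (17): add — endpoints in different components.
1-4 (18): skip — 1 and 4 already connected.
3-5 (18): add — endpoints in different components.
MST edges: 1-6, 1-2, 1-5, 6-7, 4-7, 3-5; total weight 1+9+10+12+17+18 = 67.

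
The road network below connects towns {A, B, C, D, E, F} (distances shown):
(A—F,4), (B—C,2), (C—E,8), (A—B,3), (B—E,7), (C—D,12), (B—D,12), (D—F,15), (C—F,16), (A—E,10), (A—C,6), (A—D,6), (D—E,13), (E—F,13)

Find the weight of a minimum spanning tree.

22

Kruskal: consider edges lightest-first.
B—C (2): add — endpoints in different components.
A—B (3): add — endpoints in different components.
A—F (4): add — endpoints in different components.
A—C (6): skip — A and C already connected.
A—D (6): add — endpoints in different components.
B—E (7): add — endpoints in different components.
MST edges: B—C, A—B, A—F, A—D, B—E; total weight 2+3+4+6+7 = 22.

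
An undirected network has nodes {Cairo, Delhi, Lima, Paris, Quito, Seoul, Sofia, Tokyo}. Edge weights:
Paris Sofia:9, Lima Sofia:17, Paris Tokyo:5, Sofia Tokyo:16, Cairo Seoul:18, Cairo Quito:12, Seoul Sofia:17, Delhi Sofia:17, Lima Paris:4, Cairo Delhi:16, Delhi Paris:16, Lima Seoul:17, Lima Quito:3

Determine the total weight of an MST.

Sort edges by weight, then run Kruskal:
Lima Quito (3): add — endpoints in different components.
Lima Paris (4): add — endpoints in different components.
Paris Tokyo (5): add — endpoints in different components.
Paris Sofia (9): add — endpoints in different components.
Cairo Quito (12): add — endpoints in different components.
Cairo Delhi (16): add — endpoints in different components.
Delhi Paris (16): skip — Delhi and Paris already connected.
Sofia Tokyo (16): skip — Sofia and Tokyo already connected.
Delhi Sofia (17): skip — Delhi and Sofia already connected.
Lima Seoul (17): add — endpoints in different components.
MST edges: Lima Quito, Lima Paris, Paris Tokyo, Paris Sofia, Cairo Quito, Cairo Delhi, Lima Seoul; total weight 3+4+5+9+12+16+17 = 66.

66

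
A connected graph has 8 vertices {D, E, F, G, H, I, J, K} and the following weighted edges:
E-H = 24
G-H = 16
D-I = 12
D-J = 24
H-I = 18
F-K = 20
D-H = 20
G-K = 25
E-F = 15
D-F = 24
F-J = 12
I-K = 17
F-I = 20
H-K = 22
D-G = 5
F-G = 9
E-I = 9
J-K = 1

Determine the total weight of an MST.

64

Kruskal: consider edges lightest-first.
J-K (1): add — endpoints in different components.
D-G (5): add — endpoints in different components.
E-I (9): add — endpoints in different components.
F-G (9): add — endpoints in different components.
D-I (12): add — endpoints in different components.
F-J (12): add — endpoints in different components.
E-F (15): skip — E and F already connected.
G-H (16): add — endpoints in different components.
MST edges: J-K, D-G, E-I, F-G, D-I, F-J, G-H; total weight 1+5+9+9+12+12+16 = 64.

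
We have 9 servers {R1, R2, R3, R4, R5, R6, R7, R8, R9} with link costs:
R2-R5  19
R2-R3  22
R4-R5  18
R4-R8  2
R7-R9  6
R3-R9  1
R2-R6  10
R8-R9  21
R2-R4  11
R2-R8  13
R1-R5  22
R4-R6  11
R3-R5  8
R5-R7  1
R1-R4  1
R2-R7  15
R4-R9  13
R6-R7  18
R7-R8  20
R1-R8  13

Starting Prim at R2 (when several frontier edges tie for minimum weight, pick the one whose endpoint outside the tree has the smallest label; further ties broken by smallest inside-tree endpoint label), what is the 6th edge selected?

Grow the tree from R2 using Prim:
Step 1: cheapest edge leaving the tree is R2-R6 (10); add R6.
Step 2: cheapest edge leaving the tree is R2-R4 (11); add R4.
Step 3: cheapest edge leaving the tree is R1-R4 (1); add R1.
Step 4: cheapest edge leaving the tree is R4-R8 (2); add R8.
Step 5: cheapest edge leaving the tree is R4-R9 (13); add R9.
Step 6: cheapest edge leaving the tree is R3-R9 (1); add R3.
Step 7: cheapest edge leaving the tree is R7-R9 (6); add R7.
Step 8: cheapest edge leaving the tree is R5-R7 (1); add R5.
The 6th edge added is R3-R9.

R3-R9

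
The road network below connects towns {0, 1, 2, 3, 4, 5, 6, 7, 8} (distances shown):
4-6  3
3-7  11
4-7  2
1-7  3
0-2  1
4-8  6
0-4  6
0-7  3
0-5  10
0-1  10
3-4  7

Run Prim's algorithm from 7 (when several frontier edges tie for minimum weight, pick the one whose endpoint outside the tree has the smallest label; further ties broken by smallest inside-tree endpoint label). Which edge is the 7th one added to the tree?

3-4

Prim, starting at 7.
Step 1: frontier [4-7 2, 0-7 3, 1-7 3, 3-7 11] → take 4-7 (2); add 4.
Step 2: frontier [4-6 3, 0-4 6, 4-8 6, 3-4 7, 0-7 3, 1-7 3, 3-7 11] → take 0-7 (3); add 0.
Step 3: frontier [0-2 1, 0-1 10, 0-5 10, 4-6 3, 4-8 6, 3-4 7, 1-7 3, 3-7 11] → take 0-2 (1); add 2.
Step 4: frontier [0-1 10, 0-5 10, 4-6 3, 4-8 6, 3-4 7, 1-7 3, 3-7 11] → take 1-7 (3); add 1.
Step 5: frontier [0-5 10, 4-6 3, 4-8 6, 3-4 7, 3-7 11] → take 4-6 (3); add 6.
Step 6: frontier [0-5 10, 4-8 6, 3-4 7, 3-7 11] → take 4-8 (6); add 8.
Step 7: frontier [0-5 10, 3-4 7, 3-7 11] → take 3-4 (7); add 3.
Step 8: frontier [0-5 10] → take 0-5 (10); add 5.
The 7th edge added is 3-4.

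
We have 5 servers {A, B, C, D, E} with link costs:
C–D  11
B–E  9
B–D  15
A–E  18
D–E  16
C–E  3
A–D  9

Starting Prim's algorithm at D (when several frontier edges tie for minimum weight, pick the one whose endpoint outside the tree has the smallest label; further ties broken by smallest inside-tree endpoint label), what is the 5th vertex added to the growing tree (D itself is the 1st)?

B

Grow the tree from D using Prim:
Step 1: frontier [A–D 9, C–D 11, B–D 15, D–E 16] → take A–D (9); add A.
Step 2: frontier [A–E 18, C–D 11, B–D 15, D–E 16] → take C–D (11); add C.
Step 3: frontier [A–E 18, C–E 3, B–D 15, D–E 16] → take C–E (3); add E.
Step 4: frontier [B–D 15, B–E 9] → take B–E (9); add B.
Vertex order: D, A, C, E, B. The 5th vertex is B.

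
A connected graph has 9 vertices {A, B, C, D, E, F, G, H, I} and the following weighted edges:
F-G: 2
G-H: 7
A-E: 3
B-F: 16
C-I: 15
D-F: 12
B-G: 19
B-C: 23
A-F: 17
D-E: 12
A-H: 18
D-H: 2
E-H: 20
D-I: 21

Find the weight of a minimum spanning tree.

Kruskal's algorithm — process edges by increasing weight (ties by edge label):
D-H (2): add — endpoints in different components.
F-G (2): add — endpoints in different components.
A-E (3): add — endpoints in different components.
G-H (7): add — endpoints in different components.
D-E (12): add — endpoints in different components.
D-F (12): skip — D and F already connected.
C-I (15): add — endpoints in different components.
B-F (16): add — endpoints in different components.
A-F (17): skip — A and F already connected.
A-H (18): skip — A and H already connected.
B-G (19): skip — B and G already connected.
E-H (20): skip — E and H already connected.
D-I (21): add — endpoints in different components.
MST edges: D-H, F-G, A-E, G-H, D-E, C-I, B-F, D-I; total weight 2+2+3+7+12+15+16+21 = 78.

78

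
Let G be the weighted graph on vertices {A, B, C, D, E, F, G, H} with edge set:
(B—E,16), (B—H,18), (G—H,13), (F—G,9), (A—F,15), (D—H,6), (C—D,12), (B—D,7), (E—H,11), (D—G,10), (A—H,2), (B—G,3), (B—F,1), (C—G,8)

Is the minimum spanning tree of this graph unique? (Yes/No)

Yes

Kruskal: consider edges lightest-first.
B—F (1): add — endpoints in different components.
A—H (2): add — endpoints in different components.
B—G (3): add — endpoints in different components.
D—H (6): add — endpoints in different components.
B—D (7): add — endpoints in different components.
C—G (8): add — endpoints in different components.
F—G (9): skip — F and G already connected.
D—G (10): skip — D and G already connected.
E—H (11): add — endpoints in different components.
Every non-tree edge has weight strictly greater than the heaviest edge on the tree path between its endpoints, so the MST is unique.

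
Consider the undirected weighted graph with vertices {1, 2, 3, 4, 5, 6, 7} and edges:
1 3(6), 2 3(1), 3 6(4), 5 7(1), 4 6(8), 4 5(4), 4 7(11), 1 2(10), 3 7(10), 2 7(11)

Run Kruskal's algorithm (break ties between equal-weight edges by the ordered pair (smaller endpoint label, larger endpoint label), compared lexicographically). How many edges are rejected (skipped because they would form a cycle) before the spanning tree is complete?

0

Kruskal's algorithm — process edges by increasing weight (ties by edge label):
2 3 (1): add — endpoints in different components.
5 7 (1): add — endpoints in different components.
3 6 (4): add — endpoints in different components.
4 5 (4): add — endpoints in different components.
1 3 (6): add — endpoints in different components.
4 6 (8): add — endpoints in different components.
Edges rejected before the tree was complete: 0.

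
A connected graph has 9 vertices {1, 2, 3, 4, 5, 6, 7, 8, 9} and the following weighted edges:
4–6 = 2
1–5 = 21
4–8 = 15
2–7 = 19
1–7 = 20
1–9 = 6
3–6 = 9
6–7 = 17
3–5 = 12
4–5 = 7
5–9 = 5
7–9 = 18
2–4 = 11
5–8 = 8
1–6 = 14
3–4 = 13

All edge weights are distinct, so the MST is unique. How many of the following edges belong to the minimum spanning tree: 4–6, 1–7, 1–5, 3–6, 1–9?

Kruskal: consider edges lightest-first.
4–6 (2): add — endpoints in different components.
5–9 (5): add — endpoints in different components.
1–9 (6): add — endpoints in different components.
4–5 (7): add — endpoints in different components.
5–8 (8): add — endpoints in different components.
3–6 (9): add — endpoints in different components.
2–4 (11): add — endpoints in different components.
3–5 (12): skip — 3 and 5 already connected.
3–4 (13): skip — 3 and 4 already connected.
1–6 (14): skip — 1 and 6 already connected.
4–8 (15): skip — 4 and 8 already connected.
6–7 (17): add — endpoints in different components.
MST edge set: {4–6, 5–9, 1–9, 4–5, 5–8, 3–6, 2–4, 6–7}.
Of the listed edges, {4–6, 3–6, 1–9} are in the MST → 3.

3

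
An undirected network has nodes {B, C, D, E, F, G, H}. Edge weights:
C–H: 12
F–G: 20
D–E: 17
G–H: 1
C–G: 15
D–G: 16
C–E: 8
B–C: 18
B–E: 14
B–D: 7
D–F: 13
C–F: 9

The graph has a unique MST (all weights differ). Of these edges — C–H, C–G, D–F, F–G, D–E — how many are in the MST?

2

Kruskal's algorithm — process edges by increasing weight (ties by edge label):
G–H (1): add — endpoints in different components.
B–D (7): add — endpoints in different components.
C–E (8): add — endpoints in different components.
C–F (9): add — endpoints in different components.
C–H (12): add — endpoints in different components.
D–F (13): add — endpoints in different components.
MST edge set: {G–H, B–D, C–E, C–F, C–H, D–F}.
Of the listed edges, {C–H, D–F} are in the MST → 2.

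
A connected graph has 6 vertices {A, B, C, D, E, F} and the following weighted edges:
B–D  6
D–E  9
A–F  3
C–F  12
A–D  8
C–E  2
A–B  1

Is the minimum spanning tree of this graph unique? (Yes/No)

Sort edges by weight, then run Kruskal:
A–B (1): add. Components now {A,B} {C} {D} {E} {F}
C–E (2): add. Components now {A,B} {C,E} {D} {F}
A–F (3): add. Components now {A,B,F} {C,E} {D}
B–D (6): add. Components now {A,B,D,F} {C,E}
A–D (8): skip — A and D already connected.
D–E (9): add. Components now {A,B,C,D,E,F}
Every non-tree edge has weight strictly greater than the heaviest edge on the tree path between its endpoints, so the MST is unique.

Yes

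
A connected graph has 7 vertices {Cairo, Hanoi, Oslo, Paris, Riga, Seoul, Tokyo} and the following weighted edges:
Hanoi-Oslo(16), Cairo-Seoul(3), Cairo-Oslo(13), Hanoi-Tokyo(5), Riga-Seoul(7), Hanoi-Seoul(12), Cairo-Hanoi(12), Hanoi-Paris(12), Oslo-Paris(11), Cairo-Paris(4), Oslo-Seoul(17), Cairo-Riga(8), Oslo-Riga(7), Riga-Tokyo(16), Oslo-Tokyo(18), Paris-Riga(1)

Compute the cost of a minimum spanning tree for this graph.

Prim's algorithm from Riga:
Step 1: cheapest edge leaving the tree is Paris-Riga (1); add Paris.
Step 2: cheapest edge leaving the tree is Cairo-Paris (4); add Cairo.
Step 3: cheapest edge leaving the tree is Cairo-Seoul (3); add Seoul.
Step 4: cheapest edge leaving the tree is Oslo-Riga (7); add Oslo.
Step 5: cheapest edge leaving the tree is Cairo-Hanoi (12); add Hanoi.
Step 6: cheapest edge leaving the tree is Hanoi-Tokyo (5); add Tokyo.
MST edges: Paris-Riga, Cairo-Paris, Cairo-Seoul, Oslo-Riga, Cairo-Hanoi, Hanoi-Tokyo; total weight 1+4+3+7+12+5 = 32.

32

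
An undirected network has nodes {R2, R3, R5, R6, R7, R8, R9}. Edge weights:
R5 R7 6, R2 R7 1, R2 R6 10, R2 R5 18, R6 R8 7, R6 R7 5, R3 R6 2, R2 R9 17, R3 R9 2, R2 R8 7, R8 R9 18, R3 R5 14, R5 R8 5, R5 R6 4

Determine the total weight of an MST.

Kruskal: consider edges lightest-first.
R2 R7 (1): add — endpoints in different components.
R3 R6 (2): add — endpoints in different components.
R3 R9 (2): add — endpoints in different components.
R5 R6 (4): add — endpoints in different components.
R5 R8 (5): add — endpoints in different components.
R6 R7 (5): add — endpoints in different components.
MST edges: R2 R7, R3 R6, R3 R9, R5 R6, R5 R8, R6 R7; total weight 1+2+2+4+5+5 = 19.

19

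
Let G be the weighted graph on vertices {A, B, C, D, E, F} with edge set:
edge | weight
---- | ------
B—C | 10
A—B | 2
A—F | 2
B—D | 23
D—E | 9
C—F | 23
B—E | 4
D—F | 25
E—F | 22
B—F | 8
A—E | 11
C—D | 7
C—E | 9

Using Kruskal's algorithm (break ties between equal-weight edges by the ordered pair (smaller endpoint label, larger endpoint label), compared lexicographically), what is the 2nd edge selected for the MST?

Kruskal's algorithm — process edges by increasing weight (ties by edge label):
A—B (2): add — endpoints in different components.
A—F (2): add — endpoints in different components.
B—E (4): add — endpoints in different components.
C—D (7): add — endpoints in different components.
B—F (8): skip — B and F already connected.
C—E (9): add — endpoints in different components.
The 2nd edge added is A—F.

A-F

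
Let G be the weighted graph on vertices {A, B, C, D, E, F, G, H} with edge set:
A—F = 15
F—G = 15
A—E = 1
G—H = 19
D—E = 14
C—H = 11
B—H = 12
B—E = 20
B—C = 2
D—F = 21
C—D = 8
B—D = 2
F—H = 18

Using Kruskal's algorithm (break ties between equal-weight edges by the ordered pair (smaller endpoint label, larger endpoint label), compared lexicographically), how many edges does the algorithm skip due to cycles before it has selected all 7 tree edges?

Kruskal's algorithm — process edges by increasing weight (ties by edge label):
A—E (1): add — endpoints in different components.
B—C (2): add — endpoints in different components.
B—D (2): add — endpoints in different components.
C—D (8): skip — C and D already connected.
C—H (11): add — endpoints in different components.
B—H (12): skip — B and H already connected.
D—E (14): add — endpoints in different components.
A—F (15): add — endpoints in different components.
F—G (15): add — endpoints in different components.
Edges rejected before the tree was complete: 2.

2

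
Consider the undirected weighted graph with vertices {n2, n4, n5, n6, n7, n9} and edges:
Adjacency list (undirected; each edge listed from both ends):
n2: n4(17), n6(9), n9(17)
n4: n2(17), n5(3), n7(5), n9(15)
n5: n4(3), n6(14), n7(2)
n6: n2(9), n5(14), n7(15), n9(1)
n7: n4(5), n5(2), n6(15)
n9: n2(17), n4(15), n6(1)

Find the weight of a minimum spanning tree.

Prim, starting at n2.
Step 1: frontier [n2—n6 9, n2—n4 17, n2—n9 17] → take n2—n6 (9); add n6.
Step 2: frontier [n2—n4 17, n2—n9 17, n6—n9 1, n5—n6 14, n6—n7 15] → take n6—n9 (1); add n9.
Step 3: frontier [n2—n4 17, n5—n6 14, n6—n7 15, n4—n9 15] → take n5—n6 (14); add n5.
Step 4: frontier [n2—n4 17, n5—n7 2, n4—n5 3, n6—n7 15, n4—n9 15] → take n5—n7 (2); add n7.
Step 5: frontier [n2—n4 17, n4—n5 3, n4—n7 5, n4—n9 15] → take n4—n5 (3); add n4.
MST edges: n2—n6, n6—n9, n5—n6, n5—n7, n4—n5; total weight 9+1+14+2+3 = 29.

29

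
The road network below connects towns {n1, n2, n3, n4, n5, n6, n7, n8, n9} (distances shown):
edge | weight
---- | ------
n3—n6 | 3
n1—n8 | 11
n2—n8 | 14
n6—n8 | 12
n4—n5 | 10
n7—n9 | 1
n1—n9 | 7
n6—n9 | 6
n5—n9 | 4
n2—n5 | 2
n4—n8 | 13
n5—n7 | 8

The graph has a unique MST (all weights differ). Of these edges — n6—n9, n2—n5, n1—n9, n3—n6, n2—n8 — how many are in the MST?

4

Sort edges by weight, then run Kruskal:
n7—n9 (1): add — endpoints in different components.
n2—n5 (2): add — endpoints in different components.
n3—n6 (3): add — endpoints in different components.
n5—n9 (4): add — endpoints in different components.
n6—n9 (6): add — endpoints in different components.
n1—n9 (7): add — endpoints in different components.
n5—n7 (8): skip — n5 and n7 already connected.
n4—n5 (10): add — endpoints in different components.
n1—n8 (11): add — endpoints in different components.
MST edge set: {n7—n9, n2—n5, n3—n6, n5—n9, n6—n9, n1—n9, n4—n5, n1—n8}.
Of the listed edges, {n6—n9, n2—n5, n1—n9, n3—n6} are in the MST → 4.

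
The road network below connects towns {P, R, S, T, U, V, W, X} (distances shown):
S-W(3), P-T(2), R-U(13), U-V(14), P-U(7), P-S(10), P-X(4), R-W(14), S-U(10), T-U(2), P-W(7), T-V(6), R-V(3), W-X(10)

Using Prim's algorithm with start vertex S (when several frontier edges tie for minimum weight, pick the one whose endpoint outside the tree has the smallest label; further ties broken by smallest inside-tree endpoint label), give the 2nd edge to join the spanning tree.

P-W

Grow the tree from S using Prim:
Step 1: cheapest edge leaving the tree is S-W (3); add W.
Step 2: cheapest edge leaving the tree is P-W (7); add P.
Step 3: cheapest edge leaving the tree is P-T (2); add T.
Step 4: cheapest edge leaving the tree is T-U (2); add U.
Step 5: cheapest edge leaving the tree is P-X (4); add X.
Step 6: cheapest edge leaving the tree is T-V (6); add V.
Step 7: cheapest edge leaving the tree is R-V (3); add R.
The 2nd edge added is P-W.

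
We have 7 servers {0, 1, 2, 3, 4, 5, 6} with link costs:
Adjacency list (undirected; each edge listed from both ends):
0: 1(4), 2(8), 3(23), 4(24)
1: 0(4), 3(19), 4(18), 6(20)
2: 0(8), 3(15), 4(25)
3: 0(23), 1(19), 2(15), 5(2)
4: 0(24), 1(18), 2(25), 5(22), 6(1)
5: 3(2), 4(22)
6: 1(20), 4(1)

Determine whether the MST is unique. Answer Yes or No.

Yes

Kruskal's algorithm — process edges by increasing weight (ties by edge label):
4 6 (1): add. Components now {0} {1} {2} {3} {4,6} {5}
3 5 (2): add. Components now {0} {1} {2} {3,5} {4,6}
0 1 (4): add. Components now {0,1} {2} {3,5} {4,6}
0 2 (8): add. Components now {0,1,2} {3,5} {4,6}
2 3 (15): add. Components now {0,1,2,3,5} {4,6}
1 4 (18): add. Components now {0,1,2,3,4,5,6}
Every non-tree edge has weight strictly greater than the heaviest edge on the tree path between its endpoints, so the MST is unique.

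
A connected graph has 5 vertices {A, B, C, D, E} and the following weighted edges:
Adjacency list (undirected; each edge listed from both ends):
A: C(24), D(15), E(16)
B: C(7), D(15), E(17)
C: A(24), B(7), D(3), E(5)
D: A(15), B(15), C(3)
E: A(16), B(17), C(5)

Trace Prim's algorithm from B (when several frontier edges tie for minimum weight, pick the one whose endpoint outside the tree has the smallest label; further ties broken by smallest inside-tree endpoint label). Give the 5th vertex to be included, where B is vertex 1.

Prim's algorithm from B:
Step 1: frontier [B–C 7, B–D 15, B–E 17] → take B–C (7); add C.
Step 2: frontier [B–D 15, B–E 17, C–D 3, C–E 5, A–C 24] → take C–D (3); add D.
Step 3: frontier [B–E 17, C–E 5, A–C 24, A–D 15] → take C–E (5); add E.
Step 4: frontier [A–C 24, A–D 15, A–E 16] → take A–D (15); add A.
Vertex order: B, C, D, E, A. The 5th vertex is A.

A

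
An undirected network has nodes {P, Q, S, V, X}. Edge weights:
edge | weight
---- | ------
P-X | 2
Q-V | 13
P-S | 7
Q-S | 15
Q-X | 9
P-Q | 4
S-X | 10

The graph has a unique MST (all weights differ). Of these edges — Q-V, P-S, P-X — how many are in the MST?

Kruskal: consider edges lightest-first.
P-X (2): add — endpoints in different components.
P-Q (4): add — endpoints in different components.
P-S (7): add — endpoints in different components.
Q-X (9): skip — X and Q already connected.
S-X (10): skip — X and S already connected.
Q-V (13): add — endpoints in different components.
MST edge set: {P-X, P-Q, P-S, Q-V}.
Of the listed edges, {Q-V, P-S, P-X} are in the MST → 3.

3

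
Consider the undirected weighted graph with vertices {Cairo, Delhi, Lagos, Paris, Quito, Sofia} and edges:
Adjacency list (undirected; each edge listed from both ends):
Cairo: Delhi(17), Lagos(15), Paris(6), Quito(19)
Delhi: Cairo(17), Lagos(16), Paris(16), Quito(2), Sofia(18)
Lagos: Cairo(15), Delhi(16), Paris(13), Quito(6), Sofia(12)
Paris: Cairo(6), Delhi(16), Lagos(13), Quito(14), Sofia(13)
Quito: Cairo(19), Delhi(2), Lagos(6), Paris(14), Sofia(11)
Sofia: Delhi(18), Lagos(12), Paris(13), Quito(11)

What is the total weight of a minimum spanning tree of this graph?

38

Prim, starting at Cairo.
Step 1: frontier [Cairo-Paris 6, Cairo-Lagos 15, Cairo-Delhi 17, Cairo-Quito 19] → take Cairo-Paris (6); add Paris.
Step 2: frontier [Cairo-Lagos 15, Cairo-Delhi 17, Cairo-Quito 19, Lagos-Paris 13, Paris-Sofia 13, Paris-Quito 14, Delhi-Paris 16] → take Lagos-Paris (13); add Lagos.
Step 3: frontier [Cairo-Delhi 17, Cairo-Quito 19, Lagos-Quito 6, Lagos-Sofia 12, Delhi-Lagos 16, Paris-Sofia 13, Paris-Quito 14, Delhi-Paris 16] → take Lagos-Quito (6); add Quito.
Step 4: frontier [Cairo-Delhi 17, Lagos-Sofia 12, Delhi-Lagos 16, Paris-Sofia 13, Delhi-Paris 16, Delhi-Quito 2, Quito-Sofia 11] → take Delhi-Quito (2); add Delhi.
Step 5: frontier [Delhi-Sofia 18, Lagos-Sofia 12, Paris-Sofia 13, Quito-Sofia 11] → take Quito-Sofia (11); add Sofia.
MST edges: Cairo-Paris, Lagos-Paris, Lagos-Quito, Delhi-Quito, Quito-Sofia; total weight 6+13+6+2+11 = 38.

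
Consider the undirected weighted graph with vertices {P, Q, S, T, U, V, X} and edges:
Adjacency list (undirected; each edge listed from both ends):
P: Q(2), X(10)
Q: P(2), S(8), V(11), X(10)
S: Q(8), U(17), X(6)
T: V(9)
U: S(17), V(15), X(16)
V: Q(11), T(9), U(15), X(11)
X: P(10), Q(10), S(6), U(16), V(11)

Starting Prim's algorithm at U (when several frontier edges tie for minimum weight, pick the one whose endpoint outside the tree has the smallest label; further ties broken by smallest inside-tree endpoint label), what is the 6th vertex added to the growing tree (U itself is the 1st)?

S

Prim, starting at U.
Step 1: frontier [U-V 15, U-X 16, S-U 17] → take U-V (15); add V.
Step 2: frontier [U-X 16, S-U 17, T-V 9, Q-V 11, V-X 11] → take T-V (9); add T.
Step 3: frontier [U-X 16, S-U 17, Q-V 11, V-X 11] → take Q-V (11); add Q.
Step 4: frontier [P-Q 2, Q-S 8, Q-X 10, U-X 16, S-U 17, V-X 11] → take P-Q (2); add P.
Step 5: frontier [P-X 10, Q-S 8, Q-X 10, U-X 16, S-U 17, V-X 11] → take Q-S (8); add S.
Step 6: frontier [P-X 10, Q-X 10, S-X 6, U-X 16, V-X 11] → take S-X (6); add X.
Vertex order: U, V, T, Q, P, S, X. The 6th vertex is S.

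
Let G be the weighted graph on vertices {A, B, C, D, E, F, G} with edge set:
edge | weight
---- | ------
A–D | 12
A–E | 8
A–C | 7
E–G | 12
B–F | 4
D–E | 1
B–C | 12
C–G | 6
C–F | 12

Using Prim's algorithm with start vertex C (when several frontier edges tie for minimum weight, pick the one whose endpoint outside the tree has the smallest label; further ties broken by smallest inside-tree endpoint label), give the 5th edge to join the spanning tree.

B-C

Prim's algorithm from C:
Step 1: frontier [C–G 6, A–C 7, B–C 12, C–F 12] → take C–G (6); add G.
Step 2: frontier [A–C 7, B–C 12, C–F 12, E–G 12] → take A–C (7); add A.
Step 3: frontier [A–E 8, A–D 12, B–C 12, C–F 12, E–G 12] → take A–E (8); add E.
Step 4: frontier [A–D 12, B–C 12, C–F 12, D–E 1] → take D–E (1); add D.
Step 5: frontier [B–C 12, C–F 12] → take B–C (12); add B.
Step 6: frontier [B–F 4, C–F 12] → take B–F (4); add F.
The 5th edge added is B–C.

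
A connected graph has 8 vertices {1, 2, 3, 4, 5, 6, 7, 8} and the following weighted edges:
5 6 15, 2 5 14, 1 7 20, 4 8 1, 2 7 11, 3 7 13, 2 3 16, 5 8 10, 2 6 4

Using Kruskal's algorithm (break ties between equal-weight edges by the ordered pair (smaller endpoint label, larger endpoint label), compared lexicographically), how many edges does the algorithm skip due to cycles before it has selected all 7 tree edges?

2

Kruskal's algorithm — process edges by increasing weight (ties by edge label):
4 8 (1): add — endpoints in different components.
2 6 (4): add — endpoints in different components.
5 8 (10): add — endpoints in different components.
2 7 (11): add — endpoints in different components.
3 7 (13): add — endpoints in different components.
2 5 (14): add — endpoints in different components.
5 6 (15): skip — 5 and 6 already connected.
2 3 (16): skip — 2 and 3 already connected.
1 7 (20): add — endpoints in different components.
Edges rejected before the tree was complete: 2.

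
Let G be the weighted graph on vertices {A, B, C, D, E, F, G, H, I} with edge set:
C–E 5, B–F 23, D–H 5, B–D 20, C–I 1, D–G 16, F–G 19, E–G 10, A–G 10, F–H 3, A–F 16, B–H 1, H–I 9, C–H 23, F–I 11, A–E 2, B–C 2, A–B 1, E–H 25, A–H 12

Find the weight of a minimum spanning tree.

Grow the tree from H using Prim:
Step 1: cheapest edge leaving the tree is B–H (1); add B.
Step 2: cheapest edge leaving the tree is A–B (1); add A.
Step 3: cheapest edge leaving the tree is B–C (2); add C.
Step 4: cheapest edge leaving the tree is C–I (1); add I.
Step 5: cheapest edge leaving the tree is A–E (2); add E.
Step 6: cheapest edge leaving the tree is F–H (3); add F.
Step 7: cheapest edge leaving the tree is D–H (5); add D.
Step 8: cheapest edge leaving the tree is A–G (10); add G.
MST edges: B–H, A–B, B–C, C–I, A–E, F–H, D–H, A–G; total weight 1+1+2+1+2+3+5+10 = 25.

25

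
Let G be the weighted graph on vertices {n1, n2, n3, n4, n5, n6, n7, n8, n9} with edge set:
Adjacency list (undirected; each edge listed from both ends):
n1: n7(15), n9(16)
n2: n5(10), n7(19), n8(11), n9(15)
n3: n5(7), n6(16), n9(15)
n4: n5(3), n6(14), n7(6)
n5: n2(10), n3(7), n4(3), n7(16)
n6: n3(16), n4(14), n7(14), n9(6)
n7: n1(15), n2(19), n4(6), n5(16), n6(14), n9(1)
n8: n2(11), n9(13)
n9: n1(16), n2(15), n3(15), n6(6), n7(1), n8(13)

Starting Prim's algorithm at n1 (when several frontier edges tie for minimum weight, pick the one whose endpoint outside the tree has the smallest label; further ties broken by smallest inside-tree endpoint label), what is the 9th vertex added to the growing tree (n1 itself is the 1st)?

Prim's algorithm from n1:
Step 1: cheapest edge leaving the tree is n1 n7 (15); add n7.
Step 2: cheapest edge leaving the tree is n7 n9 (1); add n9.
Step 3: cheapest edge leaving the tree is n4 n7 (6); add n4.
Step 4: cheapest edge leaving the tree is n4 n5 (3); add n5.
Step 5: cheapest edge leaving the tree is n6 n9 (6); add n6.
Step 6: cheapest edge leaving the tree is n3 n5 (7); add n3.
Step 7: cheapest edge leaving the tree is n2 n5 (10); add n2.
Step 8: cheapest edge leaving the tree is n2 n8 (11); add n8.
Vertex order: n1, n7, n9, n4, n5, n6, n3, n2, n8. The 9th vertex is n8.

n8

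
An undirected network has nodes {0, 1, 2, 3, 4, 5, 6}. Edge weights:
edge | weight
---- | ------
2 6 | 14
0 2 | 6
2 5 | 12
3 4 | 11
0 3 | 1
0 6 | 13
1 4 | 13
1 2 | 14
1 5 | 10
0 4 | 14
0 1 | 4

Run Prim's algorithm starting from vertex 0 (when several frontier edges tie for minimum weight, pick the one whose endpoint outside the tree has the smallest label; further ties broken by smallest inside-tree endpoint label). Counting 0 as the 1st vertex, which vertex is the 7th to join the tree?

6

Prim's algorithm from 0:
Step 1: cheapest edge leaving the tree is 0 3 (1); add 3.
Step 2: cheapest edge leaving the tree is 0 1 (4); add 1.
Step 3: cheapest edge leaving the tree is 0 2 (6); add 2.
Step 4: cheapest edge leaving the tree is 1 5 (10); add 5.
Step 5: cheapest edge leaving the tree is 3 4 (11); add 4.
Step 6: cheapest edge leaving the tree is 0 6 (13); add 6.
Vertex order: 0, 3, 1, 2, 5, 4, 6. The 7th vertex is 6.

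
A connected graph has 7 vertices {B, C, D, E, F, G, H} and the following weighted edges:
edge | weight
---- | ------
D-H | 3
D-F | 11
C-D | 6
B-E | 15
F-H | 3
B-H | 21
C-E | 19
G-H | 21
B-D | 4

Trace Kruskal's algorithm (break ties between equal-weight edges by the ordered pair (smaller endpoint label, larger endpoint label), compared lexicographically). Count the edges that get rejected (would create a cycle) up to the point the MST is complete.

3

Sort edges by weight, then run Kruskal:
D-H (3): add. Components now {B} {C} {D,H} {E} {F} {G}
F-H (3): add. Components now {B} {C} {D,F,H} {E} {G}
B-D (4): add. Components now {B,D,F,H} {C} {E} {G}
C-D (6): add. Components now {B,C,D,F,H} {E} {G}
D-F (11): skip — D and F already connected.
B-E (15): add. Components now {B,C,D,E,F,H} {G}
C-E (19): skip — C and E already connected.
B-H (21): skip — B and H already connected.
G-H (21): add. Components now {B,C,D,E,F,G,H}
Edges rejected before the tree was complete: 3.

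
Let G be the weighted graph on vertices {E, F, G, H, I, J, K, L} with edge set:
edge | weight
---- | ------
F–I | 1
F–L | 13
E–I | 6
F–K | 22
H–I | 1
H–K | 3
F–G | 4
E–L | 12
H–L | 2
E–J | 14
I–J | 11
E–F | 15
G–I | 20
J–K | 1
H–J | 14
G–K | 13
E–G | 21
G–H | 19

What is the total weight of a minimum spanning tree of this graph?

Prim's algorithm from I:
Step 1: cheapest edge leaving the tree is F–I (1); add F.
Step 2: cheapest edge leaving the tree is H–I (1); add H.
Step 3: cheapest edge leaving the tree is H–L (2); add L.
Step 4: cheapest edge leaving the tree is H–K (3); add K.
Step 5: cheapest edge leaving the tree is J–K (1); add J.
Step 6: cheapest edge leaving the tree is F–G (4); add G.
Step 7: cheapest edge leaving the tree is E–I (6); add E.
MST edges: F–I, H–I, H–L, H–K, J–K, F–G, E–I; total weight 1+1+2+3+1+4+6 = 18.

18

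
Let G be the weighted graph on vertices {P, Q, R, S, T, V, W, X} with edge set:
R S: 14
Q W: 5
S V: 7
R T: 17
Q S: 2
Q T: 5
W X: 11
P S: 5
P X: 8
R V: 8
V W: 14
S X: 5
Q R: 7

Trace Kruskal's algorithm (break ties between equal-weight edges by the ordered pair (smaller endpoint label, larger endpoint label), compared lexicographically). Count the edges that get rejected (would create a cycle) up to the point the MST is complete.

Sort edges by weight, then run Kruskal:
Q S (2): add — endpoints in different components.
P S (5): add — endpoints in different components.
Q T (5): add — endpoints in different components.
Q W (5): add — endpoints in different components.
S X (5): add — endpoints in different components.
Q R (7): add — endpoints in different components.
S V (7): add — endpoints in different components.
Edges rejected before the tree was complete: 0.

0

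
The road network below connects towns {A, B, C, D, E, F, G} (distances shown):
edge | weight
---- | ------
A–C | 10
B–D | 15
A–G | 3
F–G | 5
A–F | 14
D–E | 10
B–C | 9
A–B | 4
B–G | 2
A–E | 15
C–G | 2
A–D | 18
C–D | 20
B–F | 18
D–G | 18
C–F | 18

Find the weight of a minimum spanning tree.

37

Prim's algorithm from F:
Step 1: cheapest edge leaving the tree is F–G (5); add G.
Step 2: cheapest edge leaving the tree is B–G (2); add B.
Step 3: cheapest edge leaving the tree is C–G (2); add C.
Step 4: cheapest edge leaving the tree is A–G (3); add A.
Step 5: cheapest edge leaving the tree is B–D (15); add D.
Step 6: cheapest edge leaving the tree is D–E (10); add E.
MST edges: F–G, B–G, C–G, A–G, B–D, D–E; total weight 5+2+2+3+15+10 = 37.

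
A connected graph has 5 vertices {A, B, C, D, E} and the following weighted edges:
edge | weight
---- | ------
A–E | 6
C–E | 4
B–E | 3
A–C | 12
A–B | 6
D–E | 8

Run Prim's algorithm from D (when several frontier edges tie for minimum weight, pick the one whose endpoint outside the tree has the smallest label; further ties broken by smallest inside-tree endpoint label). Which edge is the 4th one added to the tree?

Prim, starting at D.
Step 1: frontier [D–E 8] → take D–E (8); add E.
Step 2: frontier [B–E 3, C–E 4, A–E 6] → take B–E (3); add B.
Step 3: frontier [A–B 6, C–E 4, A–E 6] → take C–E (4); add C.
Step 4: frontier [A–B 6, A–C 12, A–E 6] → take A–B (6); add A.
The 4th edge added is A–B.

A-B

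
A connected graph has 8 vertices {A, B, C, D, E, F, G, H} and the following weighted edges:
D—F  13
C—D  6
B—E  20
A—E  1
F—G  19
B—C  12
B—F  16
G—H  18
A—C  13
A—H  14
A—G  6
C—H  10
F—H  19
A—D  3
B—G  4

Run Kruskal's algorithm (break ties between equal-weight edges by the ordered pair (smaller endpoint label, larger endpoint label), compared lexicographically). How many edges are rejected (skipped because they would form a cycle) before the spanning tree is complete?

2

Kruskal's algorithm — process edges by increasing weight (ties by edge label):
A—E (1): add — endpoints in different components.
A—D (3): add — endpoints in different components.
B—G (4): add — endpoints in different components.
A—G (6): add — endpoints in different components.
C—D (6): add — endpoints in different components.
C—H (10): add — endpoints in different components.
B—C (12): skip — B and C already connected.
A—C (13): skip — A and C already connected.
D—F (13): add — endpoints in different components.
Edges rejected before the tree was complete: 2.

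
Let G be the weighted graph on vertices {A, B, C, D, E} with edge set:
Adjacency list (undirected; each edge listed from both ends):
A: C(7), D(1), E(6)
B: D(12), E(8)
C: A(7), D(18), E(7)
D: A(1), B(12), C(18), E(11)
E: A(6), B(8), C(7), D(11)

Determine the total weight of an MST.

22

Prim's algorithm from E:
Step 1: cheapest edge leaving the tree is A E (6); add A.
Step 2: cheapest edge leaving the tree is A D (1); add D.
Step 3: cheapest edge leaving the tree is A C (7); add C.
Step 4: cheapest edge leaving the tree is B E (8); add B.
MST edges: A E, A D, A C, B E; total weight 6+1+7+8 = 22.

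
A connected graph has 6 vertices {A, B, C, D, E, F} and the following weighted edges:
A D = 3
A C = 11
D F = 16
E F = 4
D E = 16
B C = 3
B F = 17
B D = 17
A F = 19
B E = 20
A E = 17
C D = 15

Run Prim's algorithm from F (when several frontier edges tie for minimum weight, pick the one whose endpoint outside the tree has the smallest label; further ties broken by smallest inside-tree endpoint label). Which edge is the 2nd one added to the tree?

D-E

Prim, starting at F.
Step 1: cheapest edge leaving the tree is E F (4); add E.
Step 2: cheapest edge leaving the tree is D E (16); add D.
Step 3: cheapest edge leaving the tree is A D (3); add A.
Step 4: cheapest edge leaving the tree is A C (11); add C.
Step 5: cheapest edge leaving the tree is B C (3); add B.
The 2nd edge added is D E.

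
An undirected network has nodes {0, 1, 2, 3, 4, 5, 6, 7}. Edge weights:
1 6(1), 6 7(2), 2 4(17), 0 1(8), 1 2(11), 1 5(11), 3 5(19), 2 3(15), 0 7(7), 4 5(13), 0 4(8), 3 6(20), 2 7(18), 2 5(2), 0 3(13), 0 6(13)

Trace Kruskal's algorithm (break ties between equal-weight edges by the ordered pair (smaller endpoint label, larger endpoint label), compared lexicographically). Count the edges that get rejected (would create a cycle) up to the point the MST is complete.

2

Kruskal's algorithm — process edges by increasing weight (ties by edge label):
1 6 (1): add — endpoints in different components.
2 5 (2): add — endpoints in different components.
6 7 (2): add — endpoints in different components.
0 7 (7): add — endpoints in different components.
0 1 (8): skip — 0 and 1 already connected.
0 4 (8): add — endpoints in different components.
1 2 (11): add — endpoints in different components.
1 5 (11): skip — 1 and 5 already connected.
0 3 (13): add — endpoints in different components.
Edges rejected before the tree was complete: 2.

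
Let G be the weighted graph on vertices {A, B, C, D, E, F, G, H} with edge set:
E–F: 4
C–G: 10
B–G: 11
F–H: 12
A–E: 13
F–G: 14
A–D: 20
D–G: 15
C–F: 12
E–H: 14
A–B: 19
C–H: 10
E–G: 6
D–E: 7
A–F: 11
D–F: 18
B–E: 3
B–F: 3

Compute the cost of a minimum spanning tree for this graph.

Kruskal's algorithm — process edges by increasing weight (ties by edge label):
B–E (3): add — endpoints in different components.
B–F (3): add — endpoints in different components.
E–F (4): skip — E and F already connected.
E–G (6): add — endpoints in different components.
D–E (7): add — endpoints in different components.
C–G (10): add — endpoints in different components.
C–H (10): add — endpoints in different components.
A–F (11): add — endpoints in different components.
MST edges: B–E, B–F, E–G, D–E, C–G, C–H, A–F; total weight 3+3+6+7+10+10+11 = 50.

50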